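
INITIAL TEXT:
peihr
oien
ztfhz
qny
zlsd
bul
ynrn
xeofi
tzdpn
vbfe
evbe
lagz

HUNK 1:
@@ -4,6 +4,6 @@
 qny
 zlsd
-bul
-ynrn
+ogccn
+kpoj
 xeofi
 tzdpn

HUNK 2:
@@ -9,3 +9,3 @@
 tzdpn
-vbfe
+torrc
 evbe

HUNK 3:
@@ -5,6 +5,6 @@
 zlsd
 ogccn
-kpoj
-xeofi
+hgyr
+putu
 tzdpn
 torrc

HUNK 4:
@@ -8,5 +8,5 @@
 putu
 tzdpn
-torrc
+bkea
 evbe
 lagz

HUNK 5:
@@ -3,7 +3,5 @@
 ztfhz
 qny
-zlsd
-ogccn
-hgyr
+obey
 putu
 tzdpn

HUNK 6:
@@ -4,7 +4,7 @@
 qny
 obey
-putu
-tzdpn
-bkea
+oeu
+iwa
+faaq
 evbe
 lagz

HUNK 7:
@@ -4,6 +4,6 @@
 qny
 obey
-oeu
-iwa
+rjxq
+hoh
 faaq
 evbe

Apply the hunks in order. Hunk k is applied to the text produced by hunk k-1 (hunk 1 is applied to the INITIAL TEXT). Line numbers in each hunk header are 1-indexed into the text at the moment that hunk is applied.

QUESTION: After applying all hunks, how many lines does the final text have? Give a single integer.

Answer: 10

Derivation:
Hunk 1: at line 4 remove [bul,ynrn] add [ogccn,kpoj] -> 12 lines: peihr oien ztfhz qny zlsd ogccn kpoj xeofi tzdpn vbfe evbe lagz
Hunk 2: at line 9 remove [vbfe] add [torrc] -> 12 lines: peihr oien ztfhz qny zlsd ogccn kpoj xeofi tzdpn torrc evbe lagz
Hunk 3: at line 5 remove [kpoj,xeofi] add [hgyr,putu] -> 12 lines: peihr oien ztfhz qny zlsd ogccn hgyr putu tzdpn torrc evbe lagz
Hunk 4: at line 8 remove [torrc] add [bkea] -> 12 lines: peihr oien ztfhz qny zlsd ogccn hgyr putu tzdpn bkea evbe lagz
Hunk 5: at line 3 remove [zlsd,ogccn,hgyr] add [obey] -> 10 lines: peihr oien ztfhz qny obey putu tzdpn bkea evbe lagz
Hunk 6: at line 4 remove [putu,tzdpn,bkea] add [oeu,iwa,faaq] -> 10 lines: peihr oien ztfhz qny obey oeu iwa faaq evbe lagz
Hunk 7: at line 4 remove [oeu,iwa] add [rjxq,hoh] -> 10 lines: peihr oien ztfhz qny obey rjxq hoh faaq evbe lagz
Final line count: 10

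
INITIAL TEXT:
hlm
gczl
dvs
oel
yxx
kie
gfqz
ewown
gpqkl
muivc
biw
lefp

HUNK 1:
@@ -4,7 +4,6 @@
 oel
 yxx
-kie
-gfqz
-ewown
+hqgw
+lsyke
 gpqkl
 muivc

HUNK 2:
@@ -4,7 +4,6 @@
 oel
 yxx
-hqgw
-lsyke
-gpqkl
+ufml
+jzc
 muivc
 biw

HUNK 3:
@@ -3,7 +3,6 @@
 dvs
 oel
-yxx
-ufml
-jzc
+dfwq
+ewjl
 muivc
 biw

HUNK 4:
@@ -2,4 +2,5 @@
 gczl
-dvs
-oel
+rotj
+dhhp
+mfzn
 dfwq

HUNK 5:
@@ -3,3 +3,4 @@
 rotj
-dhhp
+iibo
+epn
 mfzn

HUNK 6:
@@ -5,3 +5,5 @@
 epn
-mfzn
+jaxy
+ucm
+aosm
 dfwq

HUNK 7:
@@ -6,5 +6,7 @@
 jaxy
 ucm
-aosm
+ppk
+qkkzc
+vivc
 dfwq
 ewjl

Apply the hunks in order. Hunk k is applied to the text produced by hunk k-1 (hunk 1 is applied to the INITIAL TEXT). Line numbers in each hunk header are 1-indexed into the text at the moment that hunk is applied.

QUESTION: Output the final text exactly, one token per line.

Hunk 1: at line 4 remove [kie,gfqz,ewown] add [hqgw,lsyke] -> 11 lines: hlm gczl dvs oel yxx hqgw lsyke gpqkl muivc biw lefp
Hunk 2: at line 4 remove [hqgw,lsyke,gpqkl] add [ufml,jzc] -> 10 lines: hlm gczl dvs oel yxx ufml jzc muivc biw lefp
Hunk 3: at line 3 remove [yxx,ufml,jzc] add [dfwq,ewjl] -> 9 lines: hlm gczl dvs oel dfwq ewjl muivc biw lefp
Hunk 4: at line 2 remove [dvs,oel] add [rotj,dhhp,mfzn] -> 10 lines: hlm gczl rotj dhhp mfzn dfwq ewjl muivc biw lefp
Hunk 5: at line 3 remove [dhhp] add [iibo,epn] -> 11 lines: hlm gczl rotj iibo epn mfzn dfwq ewjl muivc biw lefp
Hunk 6: at line 5 remove [mfzn] add [jaxy,ucm,aosm] -> 13 lines: hlm gczl rotj iibo epn jaxy ucm aosm dfwq ewjl muivc biw lefp
Hunk 7: at line 6 remove [aosm] add [ppk,qkkzc,vivc] -> 15 lines: hlm gczl rotj iibo epn jaxy ucm ppk qkkzc vivc dfwq ewjl muivc biw lefp

Answer: hlm
gczl
rotj
iibo
epn
jaxy
ucm
ppk
qkkzc
vivc
dfwq
ewjl
muivc
biw
lefp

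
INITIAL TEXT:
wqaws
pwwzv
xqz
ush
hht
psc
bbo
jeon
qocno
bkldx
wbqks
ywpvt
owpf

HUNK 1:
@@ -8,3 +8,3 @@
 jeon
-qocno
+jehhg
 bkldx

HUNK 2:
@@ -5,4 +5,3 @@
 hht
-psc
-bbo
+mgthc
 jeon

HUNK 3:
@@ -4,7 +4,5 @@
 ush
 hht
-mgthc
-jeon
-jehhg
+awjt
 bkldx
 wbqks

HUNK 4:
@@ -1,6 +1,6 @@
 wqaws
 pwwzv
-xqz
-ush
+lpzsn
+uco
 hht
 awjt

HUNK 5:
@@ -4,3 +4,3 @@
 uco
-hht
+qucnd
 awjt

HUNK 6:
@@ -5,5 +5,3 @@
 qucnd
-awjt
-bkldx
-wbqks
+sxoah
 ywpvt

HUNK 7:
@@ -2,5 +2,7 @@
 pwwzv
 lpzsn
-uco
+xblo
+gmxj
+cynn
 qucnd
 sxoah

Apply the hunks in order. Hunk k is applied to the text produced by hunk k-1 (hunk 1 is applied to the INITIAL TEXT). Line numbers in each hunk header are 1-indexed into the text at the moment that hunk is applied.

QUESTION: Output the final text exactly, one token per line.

Answer: wqaws
pwwzv
lpzsn
xblo
gmxj
cynn
qucnd
sxoah
ywpvt
owpf

Derivation:
Hunk 1: at line 8 remove [qocno] add [jehhg] -> 13 lines: wqaws pwwzv xqz ush hht psc bbo jeon jehhg bkldx wbqks ywpvt owpf
Hunk 2: at line 5 remove [psc,bbo] add [mgthc] -> 12 lines: wqaws pwwzv xqz ush hht mgthc jeon jehhg bkldx wbqks ywpvt owpf
Hunk 3: at line 4 remove [mgthc,jeon,jehhg] add [awjt] -> 10 lines: wqaws pwwzv xqz ush hht awjt bkldx wbqks ywpvt owpf
Hunk 4: at line 1 remove [xqz,ush] add [lpzsn,uco] -> 10 lines: wqaws pwwzv lpzsn uco hht awjt bkldx wbqks ywpvt owpf
Hunk 5: at line 4 remove [hht] add [qucnd] -> 10 lines: wqaws pwwzv lpzsn uco qucnd awjt bkldx wbqks ywpvt owpf
Hunk 6: at line 5 remove [awjt,bkldx,wbqks] add [sxoah] -> 8 lines: wqaws pwwzv lpzsn uco qucnd sxoah ywpvt owpf
Hunk 7: at line 2 remove [uco] add [xblo,gmxj,cynn] -> 10 lines: wqaws pwwzv lpzsn xblo gmxj cynn qucnd sxoah ywpvt owpf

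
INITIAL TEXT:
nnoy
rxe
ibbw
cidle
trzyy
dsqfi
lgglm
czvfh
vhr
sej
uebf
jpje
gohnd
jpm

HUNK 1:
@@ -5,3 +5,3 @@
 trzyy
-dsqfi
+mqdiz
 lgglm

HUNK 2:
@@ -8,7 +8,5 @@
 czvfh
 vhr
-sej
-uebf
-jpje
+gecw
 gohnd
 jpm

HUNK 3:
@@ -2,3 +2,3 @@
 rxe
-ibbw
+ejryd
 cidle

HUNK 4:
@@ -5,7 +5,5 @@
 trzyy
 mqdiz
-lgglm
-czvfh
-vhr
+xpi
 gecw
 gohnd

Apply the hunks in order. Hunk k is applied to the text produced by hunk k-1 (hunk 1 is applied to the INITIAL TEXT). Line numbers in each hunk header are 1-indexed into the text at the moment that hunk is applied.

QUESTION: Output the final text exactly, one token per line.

Answer: nnoy
rxe
ejryd
cidle
trzyy
mqdiz
xpi
gecw
gohnd
jpm

Derivation:
Hunk 1: at line 5 remove [dsqfi] add [mqdiz] -> 14 lines: nnoy rxe ibbw cidle trzyy mqdiz lgglm czvfh vhr sej uebf jpje gohnd jpm
Hunk 2: at line 8 remove [sej,uebf,jpje] add [gecw] -> 12 lines: nnoy rxe ibbw cidle trzyy mqdiz lgglm czvfh vhr gecw gohnd jpm
Hunk 3: at line 2 remove [ibbw] add [ejryd] -> 12 lines: nnoy rxe ejryd cidle trzyy mqdiz lgglm czvfh vhr gecw gohnd jpm
Hunk 4: at line 5 remove [lgglm,czvfh,vhr] add [xpi] -> 10 lines: nnoy rxe ejryd cidle trzyy mqdiz xpi gecw gohnd jpm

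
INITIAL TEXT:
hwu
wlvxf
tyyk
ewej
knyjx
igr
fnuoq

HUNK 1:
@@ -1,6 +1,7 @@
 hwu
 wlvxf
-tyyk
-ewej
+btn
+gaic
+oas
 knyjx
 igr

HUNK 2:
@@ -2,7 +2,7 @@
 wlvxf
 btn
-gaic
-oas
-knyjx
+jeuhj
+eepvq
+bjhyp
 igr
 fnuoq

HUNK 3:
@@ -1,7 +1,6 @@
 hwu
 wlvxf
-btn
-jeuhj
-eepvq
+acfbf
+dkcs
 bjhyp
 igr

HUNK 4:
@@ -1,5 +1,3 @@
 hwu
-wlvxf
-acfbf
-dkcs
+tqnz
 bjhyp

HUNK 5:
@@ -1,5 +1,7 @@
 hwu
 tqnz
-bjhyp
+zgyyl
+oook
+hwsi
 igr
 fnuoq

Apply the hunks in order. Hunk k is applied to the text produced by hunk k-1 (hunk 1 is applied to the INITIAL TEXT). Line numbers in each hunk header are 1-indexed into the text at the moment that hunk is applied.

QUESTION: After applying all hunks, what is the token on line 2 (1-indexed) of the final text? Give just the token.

Answer: tqnz

Derivation:
Hunk 1: at line 1 remove [tyyk,ewej] add [btn,gaic,oas] -> 8 lines: hwu wlvxf btn gaic oas knyjx igr fnuoq
Hunk 2: at line 2 remove [gaic,oas,knyjx] add [jeuhj,eepvq,bjhyp] -> 8 lines: hwu wlvxf btn jeuhj eepvq bjhyp igr fnuoq
Hunk 3: at line 1 remove [btn,jeuhj,eepvq] add [acfbf,dkcs] -> 7 lines: hwu wlvxf acfbf dkcs bjhyp igr fnuoq
Hunk 4: at line 1 remove [wlvxf,acfbf,dkcs] add [tqnz] -> 5 lines: hwu tqnz bjhyp igr fnuoq
Hunk 5: at line 1 remove [bjhyp] add [zgyyl,oook,hwsi] -> 7 lines: hwu tqnz zgyyl oook hwsi igr fnuoq
Final line 2: tqnz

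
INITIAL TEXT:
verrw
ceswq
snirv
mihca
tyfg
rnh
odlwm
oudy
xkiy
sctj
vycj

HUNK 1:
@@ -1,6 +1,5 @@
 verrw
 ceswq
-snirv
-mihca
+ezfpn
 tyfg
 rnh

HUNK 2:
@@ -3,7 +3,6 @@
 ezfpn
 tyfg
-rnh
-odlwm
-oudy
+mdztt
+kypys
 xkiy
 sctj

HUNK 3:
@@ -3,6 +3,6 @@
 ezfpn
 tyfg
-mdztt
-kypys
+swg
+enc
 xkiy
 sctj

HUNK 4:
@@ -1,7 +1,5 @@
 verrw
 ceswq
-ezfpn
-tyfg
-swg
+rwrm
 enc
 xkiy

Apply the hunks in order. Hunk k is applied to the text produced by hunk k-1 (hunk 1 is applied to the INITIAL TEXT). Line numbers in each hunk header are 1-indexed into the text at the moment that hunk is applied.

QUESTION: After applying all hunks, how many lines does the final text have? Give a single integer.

Hunk 1: at line 1 remove [snirv,mihca] add [ezfpn] -> 10 lines: verrw ceswq ezfpn tyfg rnh odlwm oudy xkiy sctj vycj
Hunk 2: at line 3 remove [rnh,odlwm,oudy] add [mdztt,kypys] -> 9 lines: verrw ceswq ezfpn tyfg mdztt kypys xkiy sctj vycj
Hunk 3: at line 3 remove [mdztt,kypys] add [swg,enc] -> 9 lines: verrw ceswq ezfpn tyfg swg enc xkiy sctj vycj
Hunk 4: at line 1 remove [ezfpn,tyfg,swg] add [rwrm] -> 7 lines: verrw ceswq rwrm enc xkiy sctj vycj
Final line count: 7

Answer: 7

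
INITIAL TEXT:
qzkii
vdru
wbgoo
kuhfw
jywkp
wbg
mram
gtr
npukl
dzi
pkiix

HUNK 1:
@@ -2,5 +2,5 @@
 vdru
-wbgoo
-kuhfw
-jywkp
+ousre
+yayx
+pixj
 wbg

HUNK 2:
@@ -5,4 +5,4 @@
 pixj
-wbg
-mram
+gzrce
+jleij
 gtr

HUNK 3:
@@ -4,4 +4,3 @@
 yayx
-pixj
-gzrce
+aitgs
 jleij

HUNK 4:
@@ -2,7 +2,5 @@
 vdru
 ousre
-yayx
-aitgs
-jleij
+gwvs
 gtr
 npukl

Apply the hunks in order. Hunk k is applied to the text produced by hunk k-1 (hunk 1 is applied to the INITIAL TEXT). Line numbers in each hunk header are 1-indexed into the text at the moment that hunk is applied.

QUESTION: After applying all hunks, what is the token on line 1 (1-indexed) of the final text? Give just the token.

Hunk 1: at line 2 remove [wbgoo,kuhfw,jywkp] add [ousre,yayx,pixj] -> 11 lines: qzkii vdru ousre yayx pixj wbg mram gtr npukl dzi pkiix
Hunk 2: at line 5 remove [wbg,mram] add [gzrce,jleij] -> 11 lines: qzkii vdru ousre yayx pixj gzrce jleij gtr npukl dzi pkiix
Hunk 3: at line 4 remove [pixj,gzrce] add [aitgs] -> 10 lines: qzkii vdru ousre yayx aitgs jleij gtr npukl dzi pkiix
Hunk 4: at line 2 remove [yayx,aitgs,jleij] add [gwvs] -> 8 lines: qzkii vdru ousre gwvs gtr npukl dzi pkiix
Final line 1: qzkii

Answer: qzkii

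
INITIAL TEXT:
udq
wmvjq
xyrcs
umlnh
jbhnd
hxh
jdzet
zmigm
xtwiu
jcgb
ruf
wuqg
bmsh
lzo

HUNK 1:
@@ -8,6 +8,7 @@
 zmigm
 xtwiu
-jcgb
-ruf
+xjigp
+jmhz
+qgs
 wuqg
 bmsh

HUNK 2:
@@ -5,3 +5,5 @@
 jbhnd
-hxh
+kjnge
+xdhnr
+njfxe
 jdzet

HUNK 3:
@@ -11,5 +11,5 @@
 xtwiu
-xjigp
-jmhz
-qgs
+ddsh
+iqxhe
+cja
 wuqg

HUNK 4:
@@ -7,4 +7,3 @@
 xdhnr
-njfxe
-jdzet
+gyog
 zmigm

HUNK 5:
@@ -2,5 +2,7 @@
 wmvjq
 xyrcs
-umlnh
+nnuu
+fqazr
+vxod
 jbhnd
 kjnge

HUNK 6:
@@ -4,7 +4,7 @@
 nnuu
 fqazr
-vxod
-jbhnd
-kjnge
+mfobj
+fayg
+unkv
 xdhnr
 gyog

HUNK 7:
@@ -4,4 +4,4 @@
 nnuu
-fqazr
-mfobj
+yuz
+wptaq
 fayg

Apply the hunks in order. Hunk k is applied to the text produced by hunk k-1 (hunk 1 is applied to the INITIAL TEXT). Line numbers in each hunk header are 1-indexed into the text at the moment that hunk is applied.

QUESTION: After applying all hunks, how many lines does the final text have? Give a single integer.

Answer: 18

Derivation:
Hunk 1: at line 8 remove [jcgb,ruf] add [xjigp,jmhz,qgs] -> 15 lines: udq wmvjq xyrcs umlnh jbhnd hxh jdzet zmigm xtwiu xjigp jmhz qgs wuqg bmsh lzo
Hunk 2: at line 5 remove [hxh] add [kjnge,xdhnr,njfxe] -> 17 lines: udq wmvjq xyrcs umlnh jbhnd kjnge xdhnr njfxe jdzet zmigm xtwiu xjigp jmhz qgs wuqg bmsh lzo
Hunk 3: at line 11 remove [xjigp,jmhz,qgs] add [ddsh,iqxhe,cja] -> 17 lines: udq wmvjq xyrcs umlnh jbhnd kjnge xdhnr njfxe jdzet zmigm xtwiu ddsh iqxhe cja wuqg bmsh lzo
Hunk 4: at line 7 remove [njfxe,jdzet] add [gyog] -> 16 lines: udq wmvjq xyrcs umlnh jbhnd kjnge xdhnr gyog zmigm xtwiu ddsh iqxhe cja wuqg bmsh lzo
Hunk 5: at line 2 remove [umlnh] add [nnuu,fqazr,vxod] -> 18 lines: udq wmvjq xyrcs nnuu fqazr vxod jbhnd kjnge xdhnr gyog zmigm xtwiu ddsh iqxhe cja wuqg bmsh lzo
Hunk 6: at line 4 remove [vxod,jbhnd,kjnge] add [mfobj,fayg,unkv] -> 18 lines: udq wmvjq xyrcs nnuu fqazr mfobj fayg unkv xdhnr gyog zmigm xtwiu ddsh iqxhe cja wuqg bmsh lzo
Hunk 7: at line 4 remove [fqazr,mfobj] add [yuz,wptaq] -> 18 lines: udq wmvjq xyrcs nnuu yuz wptaq fayg unkv xdhnr gyog zmigm xtwiu ddsh iqxhe cja wuqg bmsh lzo
Final line count: 18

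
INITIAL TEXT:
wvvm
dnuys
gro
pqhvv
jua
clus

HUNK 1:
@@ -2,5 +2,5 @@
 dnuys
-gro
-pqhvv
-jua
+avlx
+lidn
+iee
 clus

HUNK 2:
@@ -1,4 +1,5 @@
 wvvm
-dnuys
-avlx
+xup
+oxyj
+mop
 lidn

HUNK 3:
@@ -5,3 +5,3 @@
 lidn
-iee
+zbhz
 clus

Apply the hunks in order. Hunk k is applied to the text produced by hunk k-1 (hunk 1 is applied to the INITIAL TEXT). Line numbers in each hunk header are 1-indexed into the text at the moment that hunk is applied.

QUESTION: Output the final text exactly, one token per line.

Hunk 1: at line 2 remove [gro,pqhvv,jua] add [avlx,lidn,iee] -> 6 lines: wvvm dnuys avlx lidn iee clus
Hunk 2: at line 1 remove [dnuys,avlx] add [xup,oxyj,mop] -> 7 lines: wvvm xup oxyj mop lidn iee clus
Hunk 3: at line 5 remove [iee] add [zbhz] -> 7 lines: wvvm xup oxyj mop lidn zbhz clus

Answer: wvvm
xup
oxyj
mop
lidn
zbhz
clus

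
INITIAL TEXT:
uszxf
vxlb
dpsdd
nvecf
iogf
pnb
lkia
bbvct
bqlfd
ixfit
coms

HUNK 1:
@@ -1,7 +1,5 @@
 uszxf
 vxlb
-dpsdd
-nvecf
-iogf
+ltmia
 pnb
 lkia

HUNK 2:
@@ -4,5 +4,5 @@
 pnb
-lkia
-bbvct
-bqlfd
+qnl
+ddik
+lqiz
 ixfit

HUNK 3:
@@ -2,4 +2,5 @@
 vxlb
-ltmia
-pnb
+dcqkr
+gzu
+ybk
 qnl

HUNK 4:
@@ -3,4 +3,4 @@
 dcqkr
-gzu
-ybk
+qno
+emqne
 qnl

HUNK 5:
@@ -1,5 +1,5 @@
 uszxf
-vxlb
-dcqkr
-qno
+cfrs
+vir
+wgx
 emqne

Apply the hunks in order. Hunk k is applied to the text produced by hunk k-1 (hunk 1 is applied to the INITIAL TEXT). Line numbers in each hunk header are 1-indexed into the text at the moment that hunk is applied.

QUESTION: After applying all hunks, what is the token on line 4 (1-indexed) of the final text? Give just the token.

Answer: wgx

Derivation:
Hunk 1: at line 1 remove [dpsdd,nvecf,iogf] add [ltmia] -> 9 lines: uszxf vxlb ltmia pnb lkia bbvct bqlfd ixfit coms
Hunk 2: at line 4 remove [lkia,bbvct,bqlfd] add [qnl,ddik,lqiz] -> 9 lines: uszxf vxlb ltmia pnb qnl ddik lqiz ixfit coms
Hunk 3: at line 2 remove [ltmia,pnb] add [dcqkr,gzu,ybk] -> 10 lines: uszxf vxlb dcqkr gzu ybk qnl ddik lqiz ixfit coms
Hunk 4: at line 3 remove [gzu,ybk] add [qno,emqne] -> 10 lines: uszxf vxlb dcqkr qno emqne qnl ddik lqiz ixfit coms
Hunk 5: at line 1 remove [vxlb,dcqkr,qno] add [cfrs,vir,wgx] -> 10 lines: uszxf cfrs vir wgx emqne qnl ddik lqiz ixfit coms
Final line 4: wgx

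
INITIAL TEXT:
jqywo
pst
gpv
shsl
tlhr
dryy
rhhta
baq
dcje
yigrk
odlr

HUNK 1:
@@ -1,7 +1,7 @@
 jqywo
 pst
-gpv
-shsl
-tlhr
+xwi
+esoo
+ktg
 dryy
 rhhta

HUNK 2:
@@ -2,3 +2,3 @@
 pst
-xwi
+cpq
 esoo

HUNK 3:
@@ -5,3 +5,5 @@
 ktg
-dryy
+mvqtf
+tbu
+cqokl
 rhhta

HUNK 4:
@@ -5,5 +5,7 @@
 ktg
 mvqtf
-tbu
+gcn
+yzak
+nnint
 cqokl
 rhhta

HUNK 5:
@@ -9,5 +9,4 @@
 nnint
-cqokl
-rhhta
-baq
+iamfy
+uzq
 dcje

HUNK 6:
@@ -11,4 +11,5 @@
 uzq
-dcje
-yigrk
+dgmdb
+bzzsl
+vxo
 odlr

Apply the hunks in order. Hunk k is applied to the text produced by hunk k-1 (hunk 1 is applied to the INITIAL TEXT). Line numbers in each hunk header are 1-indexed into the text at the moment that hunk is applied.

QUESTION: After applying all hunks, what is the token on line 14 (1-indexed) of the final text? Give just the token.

Answer: vxo

Derivation:
Hunk 1: at line 1 remove [gpv,shsl,tlhr] add [xwi,esoo,ktg] -> 11 lines: jqywo pst xwi esoo ktg dryy rhhta baq dcje yigrk odlr
Hunk 2: at line 2 remove [xwi] add [cpq] -> 11 lines: jqywo pst cpq esoo ktg dryy rhhta baq dcje yigrk odlr
Hunk 3: at line 5 remove [dryy] add [mvqtf,tbu,cqokl] -> 13 lines: jqywo pst cpq esoo ktg mvqtf tbu cqokl rhhta baq dcje yigrk odlr
Hunk 4: at line 5 remove [tbu] add [gcn,yzak,nnint] -> 15 lines: jqywo pst cpq esoo ktg mvqtf gcn yzak nnint cqokl rhhta baq dcje yigrk odlr
Hunk 5: at line 9 remove [cqokl,rhhta,baq] add [iamfy,uzq] -> 14 lines: jqywo pst cpq esoo ktg mvqtf gcn yzak nnint iamfy uzq dcje yigrk odlr
Hunk 6: at line 11 remove [dcje,yigrk] add [dgmdb,bzzsl,vxo] -> 15 lines: jqywo pst cpq esoo ktg mvqtf gcn yzak nnint iamfy uzq dgmdb bzzsl vxo odlr
Final line 14: vxo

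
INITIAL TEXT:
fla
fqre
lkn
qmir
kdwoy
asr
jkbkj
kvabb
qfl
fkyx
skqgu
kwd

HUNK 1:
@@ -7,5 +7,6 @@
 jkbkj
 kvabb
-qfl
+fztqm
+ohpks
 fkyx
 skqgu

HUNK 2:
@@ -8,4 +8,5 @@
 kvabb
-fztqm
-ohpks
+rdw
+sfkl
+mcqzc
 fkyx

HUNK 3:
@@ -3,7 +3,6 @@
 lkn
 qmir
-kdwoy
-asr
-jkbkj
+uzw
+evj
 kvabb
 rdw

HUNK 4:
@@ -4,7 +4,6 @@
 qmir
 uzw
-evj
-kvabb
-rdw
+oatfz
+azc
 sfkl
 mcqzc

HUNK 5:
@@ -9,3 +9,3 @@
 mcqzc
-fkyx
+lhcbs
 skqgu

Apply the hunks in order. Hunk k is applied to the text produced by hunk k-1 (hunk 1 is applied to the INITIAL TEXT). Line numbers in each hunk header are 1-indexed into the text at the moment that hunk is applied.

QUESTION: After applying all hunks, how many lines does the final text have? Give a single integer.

Hunk 1: at line 7 remove [qfl] add [fztqm,ohpks] -> 13 lines: fla fqre lkn qmir kdwoy asr jkbkj kvabb fztqm ohpks fkyx skqgu kwd
Hunk 2: at line 8 remove [fztqm,ohpks] add [rdw,sfkl,mcqzc] -> 14 lines: fla fqre lkn qmir kdwoy asr jkbkj kvabb rdw sfkl mcqzc fkyx skqgu kwd
Hunk 3: at line 3 remove [kdwoy,asr,jkbkj] add [uzw,evj] -> 13 lines: fla fqre lkn qmir uzw evj kvabb rdw sfkl mcqzc fkyx skqgu kwd
Hunk 4: at line 4 remove [evj,kvabb,rdw] add [oatfz,azc] -> 12 lines: fla fqre lkn qmir uzw oatfz azc sfkl mcqzc fkyx skqgu kwd
Hunk 5: at line 9 remove [fkyx] add [lhcbs] -> 12 lines: fla fqre lkn qmir uzw oatfz azc sfkl mcqzc lhcbs skqgu kwd
Final line count: 12

Answer: 12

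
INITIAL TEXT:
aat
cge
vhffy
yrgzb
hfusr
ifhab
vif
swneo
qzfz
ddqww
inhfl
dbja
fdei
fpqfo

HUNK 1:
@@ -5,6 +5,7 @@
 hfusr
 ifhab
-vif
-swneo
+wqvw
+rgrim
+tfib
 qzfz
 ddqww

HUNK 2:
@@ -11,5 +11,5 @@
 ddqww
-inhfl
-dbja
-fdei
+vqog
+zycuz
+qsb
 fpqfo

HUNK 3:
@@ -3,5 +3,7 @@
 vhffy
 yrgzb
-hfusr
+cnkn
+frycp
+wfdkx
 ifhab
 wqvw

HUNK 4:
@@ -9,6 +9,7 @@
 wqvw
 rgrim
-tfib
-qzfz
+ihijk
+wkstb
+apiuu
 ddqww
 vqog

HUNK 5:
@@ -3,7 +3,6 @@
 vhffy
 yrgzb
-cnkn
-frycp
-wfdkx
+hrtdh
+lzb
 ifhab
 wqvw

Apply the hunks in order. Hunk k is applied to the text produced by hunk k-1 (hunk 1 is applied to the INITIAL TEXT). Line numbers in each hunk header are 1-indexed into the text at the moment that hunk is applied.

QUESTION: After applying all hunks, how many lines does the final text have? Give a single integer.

Answer: 17

Derivation:
Hunk 1: at line 5 remove [vif,swneo] add [wqvw,rgrim,tfib] -> 15 lines: aat cge vhffy yrgzb hfusr ifhab wqvw rgrim tfib qzfz ddqww inhfl dbja fdei fpqfo
Hunk 2: at line 11 remove [inhfl,dbja,fdei] add [vqog,zycuz,qsb] -> 15 lines: aat cge vhffy yrgzb hfusr ifhab wqvw rgrim tfib qzfz ddqww vqog zycuz qsb fpqfo
Hunk 3: at line 3 remove [hfusr] add [cnkn,frycp,wfdkx] -> 17 lines: aat cge vhffy yrgzb cnkn frycp wfdkx ifhab wqvw rgrim tfib qzfz ddqww vqog zycuz qsb fpqfo
Hunk 4: at line 9 remove [tfib,qzfz] add [ihijk,wkstb,apiuu] -> 18 lines: aat cge vhffy yrgzb cnkn frycp wfdkx ifhab wqvw rgrim ihijk wkstb apiuu ddqww vqog zycuz qsb fpqfo
Hunk 5: at line 3 remove [cnkn,frycp,wfdkx] add [hrtdh,lzb] -> 17 lines: aat cge vhffy yrgzb hrtdh lzb ifhab wqvw rgrim ihijk wkstb apiuu ddqww vqog zycuz qsb fpqfo
Final line count: 17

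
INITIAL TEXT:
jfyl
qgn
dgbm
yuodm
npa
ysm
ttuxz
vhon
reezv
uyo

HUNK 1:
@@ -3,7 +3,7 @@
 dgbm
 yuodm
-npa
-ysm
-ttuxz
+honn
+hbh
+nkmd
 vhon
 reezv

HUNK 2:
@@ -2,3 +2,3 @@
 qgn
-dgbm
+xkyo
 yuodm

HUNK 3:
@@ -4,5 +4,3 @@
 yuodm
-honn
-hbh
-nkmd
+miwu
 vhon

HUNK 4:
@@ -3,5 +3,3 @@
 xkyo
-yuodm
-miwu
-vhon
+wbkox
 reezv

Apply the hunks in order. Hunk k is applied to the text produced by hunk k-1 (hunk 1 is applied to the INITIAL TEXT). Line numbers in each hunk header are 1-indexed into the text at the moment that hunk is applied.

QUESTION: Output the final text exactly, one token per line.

Answer: jfyl
qgn
xkyo
wbkox
reezv
uyo

Derivation:
Hunk 1: at line 3 remove [npa,ysm,ttuxz] add [honn,hbh,nkmd] -> 10 lines: jfyl qgn dgbm yuodm honn hbh nkmd vhon reezv uyo
Hunk 2: at line 2 remove [dgbm] add [xkyo] -> 10 lines: jfyl qgn xkyo yuodm honn hbh nkmd vhon reezv uyo
Hunk 3: at line 4 remove [honn,hbh,nkmd] add [miwu] -> 8 lines: jfyl qgn xkyo yuodm miwu vhon reezv uyo
Hunk 4: at line 3 remove [yuodm,miwu,vhon] add [wbkox] -> 6 lines: jfyl qgn xkyo wbkox reezv uyo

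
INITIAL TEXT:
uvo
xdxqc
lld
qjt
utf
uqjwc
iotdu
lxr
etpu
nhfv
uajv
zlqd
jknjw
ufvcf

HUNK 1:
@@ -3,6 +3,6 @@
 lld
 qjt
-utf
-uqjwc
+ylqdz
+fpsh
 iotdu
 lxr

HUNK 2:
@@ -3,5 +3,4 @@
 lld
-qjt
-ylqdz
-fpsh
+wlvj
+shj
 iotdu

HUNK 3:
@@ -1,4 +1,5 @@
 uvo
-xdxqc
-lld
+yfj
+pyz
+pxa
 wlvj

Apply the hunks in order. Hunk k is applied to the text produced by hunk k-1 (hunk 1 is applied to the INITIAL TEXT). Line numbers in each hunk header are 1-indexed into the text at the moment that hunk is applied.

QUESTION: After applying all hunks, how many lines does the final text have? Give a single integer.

Hunk 1: at line 3 remove [utf,uqjwc] add [ylqdz,fpsh] -> 14 lines: uvo xdxqc lld qjt ylqdz fpsh iotdu lxr etpu nhfv uajv zlqd jknjw ufvcf
Hunk 2: at line 3 remove [qjt,ylqdz,fpsh] add [wlvj,shj] -> 13 lines: uvo xdxqc lld wlvj shj iotdu lxr etpu nhfv uajv zlqd jknjw ufvcf
Hunk 3: at line 1 remove [xdxqc,lld] add [yfj,pyz,pxa] -> 14 lines: uvo yfj pyz pxa wlvj shj iotdu lxr etpu nhfv uajv zlqd jknjw ufvcf
Final line count: 14

Answer: 14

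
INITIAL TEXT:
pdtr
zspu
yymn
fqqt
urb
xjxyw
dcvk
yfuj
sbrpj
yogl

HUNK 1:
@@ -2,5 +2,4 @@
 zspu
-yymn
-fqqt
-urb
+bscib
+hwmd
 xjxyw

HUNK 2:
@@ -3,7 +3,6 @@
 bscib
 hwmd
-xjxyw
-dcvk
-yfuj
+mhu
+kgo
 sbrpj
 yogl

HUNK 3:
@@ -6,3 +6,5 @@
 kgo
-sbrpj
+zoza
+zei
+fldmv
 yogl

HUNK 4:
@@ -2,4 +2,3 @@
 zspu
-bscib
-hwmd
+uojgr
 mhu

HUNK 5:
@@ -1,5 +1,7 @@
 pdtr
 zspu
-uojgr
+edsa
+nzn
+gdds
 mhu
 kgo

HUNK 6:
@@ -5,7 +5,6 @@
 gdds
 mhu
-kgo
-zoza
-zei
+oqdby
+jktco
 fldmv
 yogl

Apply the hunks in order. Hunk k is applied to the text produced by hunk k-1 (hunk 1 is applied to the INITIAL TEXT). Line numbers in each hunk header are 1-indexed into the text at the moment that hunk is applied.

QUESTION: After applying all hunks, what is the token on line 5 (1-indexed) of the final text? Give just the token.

Answer: gdds

Derivation:
Hunk 1: at line 2 remove [yymn,fqqt,urb] add [bscib,hwmd] -> 9 lines: pdtr zspu bscib hwmd xjxyw dcvk yfuj sbrpj yogl
Hunk 2: at line 3 remove [xjxyw,dcvk,yfuj] add [mhu,kgo] -> 8 lines: pdtr zspu bscib hwmd mhu kgo sbrpj yogl
Hunk 3: at line 6 remove [sbrpj] add [zoza,zei,fldmv] -> 10 lines: pdtr zspu bscib hwmd mhu kgo zoza zei fldmv yogl
Hunk 4: at line 2 remove [bscib,hwmd] add [uojgr] -> 9 lines: pdtr zspu uojgr mhu kgo zoza zei fldmv yogl
Hunk 5: at line 1 remove [uojgr] add [edsa,nzn,gdds] -> 11 lines: pdtr zspu edsa nzn gdds mhu kgo zoza zei fldmv yogl
Hunk 6: at line 5 remove [kgo,zoza,zei] add [oqdby,jktco] -> 10 lines: pdtr zspu edsa nzn gdds mhu oqdby jktco fldmv yogl
Final line 5: gdds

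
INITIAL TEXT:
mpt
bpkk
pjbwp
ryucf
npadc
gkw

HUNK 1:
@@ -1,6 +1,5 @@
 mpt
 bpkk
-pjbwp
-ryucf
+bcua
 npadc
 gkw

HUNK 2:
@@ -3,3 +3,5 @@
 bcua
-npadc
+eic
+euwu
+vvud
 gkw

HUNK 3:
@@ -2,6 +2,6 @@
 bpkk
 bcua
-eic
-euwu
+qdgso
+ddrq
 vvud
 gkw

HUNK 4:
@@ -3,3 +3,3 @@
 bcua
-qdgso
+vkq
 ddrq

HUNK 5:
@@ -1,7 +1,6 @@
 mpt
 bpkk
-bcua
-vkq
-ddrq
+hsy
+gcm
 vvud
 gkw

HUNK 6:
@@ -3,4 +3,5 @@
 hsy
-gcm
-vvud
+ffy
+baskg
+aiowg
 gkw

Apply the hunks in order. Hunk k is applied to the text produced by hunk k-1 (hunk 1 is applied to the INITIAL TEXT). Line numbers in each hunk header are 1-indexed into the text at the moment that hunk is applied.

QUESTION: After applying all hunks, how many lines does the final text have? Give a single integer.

Answer: 7

Derivation:
Hunk 1: at line 1 remove [pjbwp,ryucf] add [bcua] -> 5 lines: mpt bpkk bcua npadc gkw
Hunk 2: at line 3 remove [npadc] add [eic,euwu,vvud] -> 7 lines: mpt bpkk bcua eic euwu vvud gkw
Hunk 3: at line 2 remove [eic,euwu] add [qdgso,ddrq] -> 7 lines: mpt bpkk bcua qdgso ddrq vvud gkw
Hunk 4: at line 3 remove [qdgso] add [vkq] -> 7 lines: mpt bpkk bcua vkq ddrq vvud gkw
Hunk 5: at line 1 remove [bcua,vkq,ddrq] add [hsy,gcm] -> 6 lines: mpt bpkk hsy gcm vvud gkw
Hunk 6: at line 3 remove [gcm,vvud] add [ffy,baskg,aiowg] -> 7 lines: mpt bpkk hsy ffy baskg aiowg gkw
Final line count: 7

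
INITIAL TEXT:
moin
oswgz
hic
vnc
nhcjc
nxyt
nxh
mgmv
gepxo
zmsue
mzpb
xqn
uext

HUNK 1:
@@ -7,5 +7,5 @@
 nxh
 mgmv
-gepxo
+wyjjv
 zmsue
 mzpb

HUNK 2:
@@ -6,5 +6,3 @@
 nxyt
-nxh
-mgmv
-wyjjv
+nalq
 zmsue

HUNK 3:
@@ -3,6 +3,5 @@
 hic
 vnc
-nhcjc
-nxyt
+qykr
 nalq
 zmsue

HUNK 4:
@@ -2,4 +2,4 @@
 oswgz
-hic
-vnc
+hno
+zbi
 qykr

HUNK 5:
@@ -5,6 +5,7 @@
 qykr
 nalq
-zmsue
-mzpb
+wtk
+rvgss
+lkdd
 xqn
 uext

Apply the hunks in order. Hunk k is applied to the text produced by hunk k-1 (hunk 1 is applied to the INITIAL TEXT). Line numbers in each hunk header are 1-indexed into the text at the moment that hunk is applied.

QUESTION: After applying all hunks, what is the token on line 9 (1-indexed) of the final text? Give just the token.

Answer: lkdd

Derivation:
Hunk 1: at line 7 remove [gepxo] add [wyjjv] -> 13 lines: moin oswgz hic vnc nhcjc nxyt nxh mgmv wyjjv zmsue mzpb xqn uext
Hunk 2: at line 6 remove [nxh,mgmv,wyjjv] add [nalq] -> 11 lines: moin oswgz hic vnc nhcjc nxyt nalq zmsue mzpb xqn uext
Hunk 3: at line 3 remove [nhcjc,nxyt] add [qykr] -> 10 lines: moin oswgz hic vnc qykr nalq zmsue mzpb xqn uext
Hunk 4: at line 2 remove [hic,vnc] add [hno,zbi] -> 10 lines: moin oswgz hno zbi qykr nalq zmsue mzpb xqn uext
Hunk 5: at line 5 remove [zmsue,mzpb] add [wtk,rvgss,lkdd] -> 11 lines: moin oswgz hno zbi qykr nalq wtk rvgss lkdd xqn uext
Final line 9: lkdd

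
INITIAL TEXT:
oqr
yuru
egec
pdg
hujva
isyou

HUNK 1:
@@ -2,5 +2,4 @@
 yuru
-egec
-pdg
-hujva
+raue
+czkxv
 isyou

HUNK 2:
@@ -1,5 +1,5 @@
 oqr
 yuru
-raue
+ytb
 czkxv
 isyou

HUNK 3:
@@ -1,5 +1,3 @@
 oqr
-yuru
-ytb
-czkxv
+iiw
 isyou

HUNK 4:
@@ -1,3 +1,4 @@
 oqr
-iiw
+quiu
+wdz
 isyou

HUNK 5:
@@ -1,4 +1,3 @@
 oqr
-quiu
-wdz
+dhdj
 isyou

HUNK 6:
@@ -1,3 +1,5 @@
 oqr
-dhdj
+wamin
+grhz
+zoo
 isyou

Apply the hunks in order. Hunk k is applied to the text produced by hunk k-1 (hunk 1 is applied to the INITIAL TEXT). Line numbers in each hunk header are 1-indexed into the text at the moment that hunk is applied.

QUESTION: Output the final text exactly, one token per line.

Answer: oqr
wamin
grhz
zoo
isyou

Derivation:
Hunk 1: at line 2 remove [egec,pdg,hujva] add [raue,czkxv] -> 5 lines: oqr yuru raue czkxv isyou
Hunk 2: at line 1 remove [raue] add [ytb] -> 5 lines: oqr yuru ytb czkxv isyou
Hunk 3: at line 1 remove [yuru,ytb,czkxv] add [iiw] -> 3 lines: oqr iiw isyou
Hunk 4: at line 1 remove [iiw] add [quiu,wdz] -> 4 lines: oqr quiu wdz isyou
Hunk 5: at line 1 remove [quiu,wdz] add [dhdj] -> 3 lines: oqr dhdj isyou
Hunk 6: at line 1 remove [dhdj] add [wamin,grhz,zoo] -> 5 lines: oqr wamin grhz zoo isyou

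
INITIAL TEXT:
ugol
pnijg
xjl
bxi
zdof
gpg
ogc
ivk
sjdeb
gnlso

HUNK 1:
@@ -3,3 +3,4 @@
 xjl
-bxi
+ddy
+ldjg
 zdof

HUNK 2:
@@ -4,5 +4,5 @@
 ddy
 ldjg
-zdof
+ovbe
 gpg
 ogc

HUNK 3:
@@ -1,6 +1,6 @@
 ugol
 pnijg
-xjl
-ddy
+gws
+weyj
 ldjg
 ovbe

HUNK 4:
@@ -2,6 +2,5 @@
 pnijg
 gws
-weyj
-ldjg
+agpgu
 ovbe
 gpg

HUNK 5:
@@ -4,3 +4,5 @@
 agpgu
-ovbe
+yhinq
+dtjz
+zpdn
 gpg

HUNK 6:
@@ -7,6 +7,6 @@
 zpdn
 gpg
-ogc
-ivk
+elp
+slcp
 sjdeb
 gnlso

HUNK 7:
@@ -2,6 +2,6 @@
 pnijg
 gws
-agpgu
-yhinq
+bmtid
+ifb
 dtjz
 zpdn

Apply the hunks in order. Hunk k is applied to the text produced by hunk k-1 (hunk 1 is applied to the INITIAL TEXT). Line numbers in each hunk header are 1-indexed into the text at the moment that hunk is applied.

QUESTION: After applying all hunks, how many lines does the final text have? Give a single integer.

Answer: 12

Derivation:
Hunk 1: at line 3 remove [bxi] add [ddy,ldjg] -> 11 lines: ugol pnijg xjl ddy ldjg zdof gpg ogc ivk sjdeb gnlso
Hunk 2: at line 4 remove [zdof] add [ovbe] -> 11 lines: ugol pnijg xjl ddy ldjg ovbe gpg ogc ivk sjdeb gnlso
Hunk 3: at line 1 remove [xjl,ddy] add [gws,weyj] -> 11 lines: ugol pnijg gws weyj ldjg ovbe gpg ogc ivk sjdeb gnlso
Hunk 4: at line 2 remove [weyj,ldjg] add [agpgu] -> 10 lines: ugol pnijg gws agpgu ovbe gpg ogc ivk sjdeb gnlso
Hunk 5: at line 4 remove [ovbe] add [yhinq,dtjz,zpdn] -> 12 lines: ugol pnijg gws agpgu yhinq dtjz zpdn gpg ogc ivk sjdeb gnlso
Hunk 6: at line 7 remove [ogc,ivk] add [elp,slcp] -> 12 lines: ugol pnijg gws agpgu yhinq dtjz zpdn gpg elp slcp sjdeb gnlso
Hunk 7: at line 2 remove [agpgu,yhinq] add [bmtid,ifb] -> 12 lines: ugol pnijg gws bmtid ifb dtjz zpdn gpg elp slcp sjdeb gnlso
Final line count: 12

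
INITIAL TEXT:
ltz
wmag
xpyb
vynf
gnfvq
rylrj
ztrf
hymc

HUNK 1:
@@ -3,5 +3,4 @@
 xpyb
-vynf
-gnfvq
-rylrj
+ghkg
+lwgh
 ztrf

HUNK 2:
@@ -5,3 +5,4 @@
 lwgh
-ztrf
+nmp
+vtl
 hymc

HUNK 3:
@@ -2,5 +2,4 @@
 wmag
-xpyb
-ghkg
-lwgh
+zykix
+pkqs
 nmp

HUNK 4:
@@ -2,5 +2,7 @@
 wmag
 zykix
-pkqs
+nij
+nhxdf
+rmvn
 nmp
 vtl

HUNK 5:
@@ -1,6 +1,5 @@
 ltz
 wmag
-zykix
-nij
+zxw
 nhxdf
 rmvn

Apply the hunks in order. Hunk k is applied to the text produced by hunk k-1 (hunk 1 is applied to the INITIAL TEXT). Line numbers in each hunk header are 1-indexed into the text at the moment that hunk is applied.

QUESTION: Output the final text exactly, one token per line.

Answer: ltz
wmag
zxw
nhxdf
rmvn
nmp
vtl
hymc

Derivation:
Hunk 1: at line 3 remove [vynf,gnfvq,rylrj] add [ghkg,lwgh] -> 7 lines: ltz wmag xpyb ghkg lwgh ztrf hymc
Hunk 2: at line 5 remove [ztrf] add [nmp,vtl] -> 8 lines: ltz wmag xpyb ghkg lwgh nmp vtl hymc
Hunk 3: at line 2 remove [xpyb,ghkg,lwgh] add [zykix,pkqs] -> 7 lines: ltz wmag zykix pkqs nmp vtl hymc
Hunk 4: at line 2 remove [pkqs] add [nij,nhxdf,rmvn] -> 9 lines: ltz wmag zykix nij nhxdf rmvn nmp vtl hymc
Hunk 5: at line 1 remove [zykix,nij] add [zxw] -> 8 lines: ltz wmag zxw nhxdf rmvn nmp vtl hymc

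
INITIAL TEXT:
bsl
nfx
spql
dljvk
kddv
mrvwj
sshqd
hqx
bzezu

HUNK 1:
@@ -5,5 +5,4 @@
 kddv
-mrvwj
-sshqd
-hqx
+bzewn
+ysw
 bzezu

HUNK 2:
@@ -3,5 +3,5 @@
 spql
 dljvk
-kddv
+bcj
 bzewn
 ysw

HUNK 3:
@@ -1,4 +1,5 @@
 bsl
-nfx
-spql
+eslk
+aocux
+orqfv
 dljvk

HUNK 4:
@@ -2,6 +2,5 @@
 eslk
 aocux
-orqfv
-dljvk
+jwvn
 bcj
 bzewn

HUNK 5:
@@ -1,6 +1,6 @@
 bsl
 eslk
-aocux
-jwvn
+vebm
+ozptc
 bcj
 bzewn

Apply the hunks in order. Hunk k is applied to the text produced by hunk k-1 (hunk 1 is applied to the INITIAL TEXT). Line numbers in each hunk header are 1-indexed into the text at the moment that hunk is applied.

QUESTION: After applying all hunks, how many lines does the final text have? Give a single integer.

Hunk 1: at line 5 remove [mrvwj,sshqd,hqx] add [bzewn,ysw] -> 8 lines: bsl nfx spql dljvk kddv bzewn ysw bzezu
Hunk 2: at line 3 remove [kddv] add [bcj] -> 8 lines: bsl nfx spql dljvk bcj bzewn ysw bzezu
Hunk 3: at line 1 remove [nfx,spql] add [eslk,aocux,orqfv] -> 9 lines: bsl eslk aocux orqfv dljvk bcj bzewn ysw bzezu
Hunk 4: at line 2 remove [orqfv,dljvk] add [jwvn] -> 8 lines: bsl eslk aocux jwvn bcj bzewn ysw bzezu
Hunk 5: at line 1 remove [aocux,jwvn] add [vebm,ozptc] -> 8 lines: bsl eslk vebm ozptc bcj bzewn ysw bzezu
Final line count: 8

Answer: 8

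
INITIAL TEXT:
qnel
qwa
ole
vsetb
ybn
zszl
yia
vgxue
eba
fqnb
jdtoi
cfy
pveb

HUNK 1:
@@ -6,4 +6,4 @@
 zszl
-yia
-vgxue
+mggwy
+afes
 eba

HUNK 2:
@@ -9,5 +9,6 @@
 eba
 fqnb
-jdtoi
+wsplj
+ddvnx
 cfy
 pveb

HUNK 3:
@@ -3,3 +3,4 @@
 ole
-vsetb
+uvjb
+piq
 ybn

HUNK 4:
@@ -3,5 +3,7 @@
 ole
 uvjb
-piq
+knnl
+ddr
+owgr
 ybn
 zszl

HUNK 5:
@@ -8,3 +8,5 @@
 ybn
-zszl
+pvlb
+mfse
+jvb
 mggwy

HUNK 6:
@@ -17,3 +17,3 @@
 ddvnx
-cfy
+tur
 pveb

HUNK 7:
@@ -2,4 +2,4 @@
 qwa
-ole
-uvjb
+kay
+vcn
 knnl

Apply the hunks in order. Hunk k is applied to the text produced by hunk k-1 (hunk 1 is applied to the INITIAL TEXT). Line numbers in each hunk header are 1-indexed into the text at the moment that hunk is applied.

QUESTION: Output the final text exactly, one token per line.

Answer: qnel
qwa
kay
vcn
knnl
ddr
owgr
ybn
pvlb
mfse
jvb
mggwy
afes
eba
fqnb
wsplj
ddvnx
tur
pveb

Derivation:
Hunk 1: at line 6 remove [yia,vgxue] add [mggwy,afes] -> 13 lines: qnel qwa ole vsetb ybn zszl mggwy afes eba fqnb jdtoi cfy pveb
Hunk 2: at line 9 remove [jdtoi] add [wsplj,ddvnx] -> 14 lines: qnel qwa ole vsetb ybn zszl mggwy afes eba fqnb wsplj ddvnx cfy pveb
Hunk 3: at line 3 remove [vsetb] add [uvjb,piq] -> 15 lines: qnel qwa ole uvjb piq ybn zszl mggwy afes eba fqnb wsplj ddvnx cfy pveb
Hunk 4: at line 3 remove [piq] add [knnl,ddr,owgr] -> 17 lines: qnel qwa ole uvjb knnl ddr owgr ybn zszl mggwy afes eba fqnb wsplj ddvnx cfy pveb
Hunk 5: at line 8 remove [zszl] add [pvlb,mfse,jvb] -> 19 lines: qnel qwa ole uvjb knnl ddr owgr ybn pvlb mfse jvb mggwy afes eba fqnb wsplj ddvnx cfy pveb
Hunk 6: at line 17 remove [cfy] add [tur] -> 19 lines: qnel qwa ole uvjb knnl ddr owgr ybn pvlb mfse jvb mggwy afes eba fqnb wsplj ddvnx tur pveb
Hunk 7: at line 2 remove [ole,uvjb] add [kay,vcn] -> 19 lines: qnel qwa kay vcn knnl ddr owgr ybn pvlb mfse jvb mggwy afes eba fqnb wsplj ddvnx tur pveb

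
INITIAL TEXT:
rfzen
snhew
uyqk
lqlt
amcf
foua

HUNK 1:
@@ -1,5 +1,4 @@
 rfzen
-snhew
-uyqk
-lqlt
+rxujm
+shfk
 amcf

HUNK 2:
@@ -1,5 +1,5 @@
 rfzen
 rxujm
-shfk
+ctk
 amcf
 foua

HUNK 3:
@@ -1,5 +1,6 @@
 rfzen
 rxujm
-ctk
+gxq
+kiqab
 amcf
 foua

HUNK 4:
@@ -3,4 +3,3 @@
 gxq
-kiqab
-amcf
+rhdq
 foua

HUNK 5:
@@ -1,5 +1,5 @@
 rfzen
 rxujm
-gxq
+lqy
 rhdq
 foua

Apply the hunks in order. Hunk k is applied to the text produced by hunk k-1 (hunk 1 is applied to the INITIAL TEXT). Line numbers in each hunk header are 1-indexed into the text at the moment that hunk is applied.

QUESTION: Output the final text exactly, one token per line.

Hunk 1: at line 1 remove [snhew,uyqk,lqlt] add [rxujm,shfk] -> 5 lines: rfzen rxujm shfk amcf foua
Hunk 2: at line 1 remove [shfk] add [ctk] -> 5 lines: rfzen rxujm ctk amcf foua
Hunk 3: at line 1 remove [ctk] add [gxq,kiqab] -> 6 lines: rfzen rxujm gxq kiqab amcf foua
Hunk 4: at line 3 remove [kiqab,amcf] add [rhdq] -> 5 lines: rfzen rxujm gxq rhdq foua
Hunk 5: at line 1 remove [gxq] add [lqy] -> 5 lines: rfzen rxujm lqy rhdq foua

Answer: rfzen
rxujm
lqy
rhdq
foua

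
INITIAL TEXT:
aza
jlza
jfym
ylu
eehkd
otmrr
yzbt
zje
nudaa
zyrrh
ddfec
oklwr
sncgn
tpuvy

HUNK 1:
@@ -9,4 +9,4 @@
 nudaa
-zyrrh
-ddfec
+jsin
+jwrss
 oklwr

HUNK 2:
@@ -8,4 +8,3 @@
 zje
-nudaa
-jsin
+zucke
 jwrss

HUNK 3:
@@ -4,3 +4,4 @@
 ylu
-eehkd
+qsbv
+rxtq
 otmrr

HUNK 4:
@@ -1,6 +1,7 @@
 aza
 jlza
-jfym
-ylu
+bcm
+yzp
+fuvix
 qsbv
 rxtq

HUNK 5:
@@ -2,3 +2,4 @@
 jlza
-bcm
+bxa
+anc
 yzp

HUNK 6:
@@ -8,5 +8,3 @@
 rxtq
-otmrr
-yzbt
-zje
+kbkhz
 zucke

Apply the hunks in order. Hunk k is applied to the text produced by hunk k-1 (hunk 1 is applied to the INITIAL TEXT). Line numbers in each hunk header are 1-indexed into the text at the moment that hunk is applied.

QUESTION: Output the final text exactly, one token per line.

Answer: aza
jlza
bxa
anc
yzp
fuvix
qsbv
rxtq
kbkhz
zucke
jwrss
oklwr
sncgn
tpuvy

Derivation:
Hunk 1: at line 9 remove [zyrrh,ddfec] add [jsin,jwrss] -> 14 lines: aza jlza jfym ylu eehkd otmrr yzbt zje nudaa jsin jwrss oklwr sncgn tpuvy
Hunk 2: at line 8 remove [nudaa,jsin] add [zucke] -> 13 lines: aza jlza jfym ylu eehkd otmrr yzbt zje zucke jwrss oklwr sncgn tpuvy
Hunk 3: at line 4 remove [eehkd] add [qsbv,rxtq] -> 14 lines: aza jlza jfym ylu qsbv rxtq otmrr yzbt zje zucke jwrss oklwr sncgn tpuvy
Hunk 4: at line 1 remove [jfym,ylu] add [bcm,yzp,fuvix] -> 15 lines: aza jlza bcm yzp fuvix qsbv rxtq otmrr yzbt zje zucke jwrss oklwr sncgn tpuvy
Hunk 5: at line 2 remove [bcm] add [bxa,anc] -> 16 lines: aza jlza bxa anc yzp fuvix qsbv rxtq otmrr yzbt zje zucke jwrss oklwr sncgn tpuvy
Hunk 6: at line 8 remove [otmrr,yzbt,zje] add [kbkhz] -> 14 lines: aza jlza bxa anc yzp fuvix qsbv rxtq kbkhz zucke jwrss oklwr sncgn tpuvy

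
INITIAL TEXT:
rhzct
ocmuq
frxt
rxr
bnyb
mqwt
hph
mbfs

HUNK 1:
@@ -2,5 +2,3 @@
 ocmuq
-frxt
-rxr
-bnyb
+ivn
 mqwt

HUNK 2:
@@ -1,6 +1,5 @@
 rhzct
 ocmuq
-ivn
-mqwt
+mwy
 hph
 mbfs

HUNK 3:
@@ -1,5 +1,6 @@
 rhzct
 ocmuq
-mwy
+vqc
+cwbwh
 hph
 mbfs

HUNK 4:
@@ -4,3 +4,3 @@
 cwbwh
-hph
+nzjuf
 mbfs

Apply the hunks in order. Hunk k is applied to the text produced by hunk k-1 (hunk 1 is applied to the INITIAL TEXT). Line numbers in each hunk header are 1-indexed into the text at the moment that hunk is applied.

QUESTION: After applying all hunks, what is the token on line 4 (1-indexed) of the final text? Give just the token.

Answer: cwbwh

Derivation:
Hunk 1: at line 2 remove [frxt,rxr,bnyb] add [ivn] -> 6 lines: rhzct ocmuq ivn mqwt hph mbfs
Hunk 2: at line 1 remove [ivn,mqwt] add [mwy] -> 5 lines: rhzct ocmuq mwy hph mbfs
Hunk 3: at line 1 remove [mwy] add [vqc,cwbwh] -> 6 lines: rhzct ocmuq vqc cwbwh hph mbfs
Hunk 4: at line 4 remove [hph] add [nzjuf] -> 6 lines: rhzct ocmuq vqc cwbwh nzjuf mbfs
Final line 4: cwbwh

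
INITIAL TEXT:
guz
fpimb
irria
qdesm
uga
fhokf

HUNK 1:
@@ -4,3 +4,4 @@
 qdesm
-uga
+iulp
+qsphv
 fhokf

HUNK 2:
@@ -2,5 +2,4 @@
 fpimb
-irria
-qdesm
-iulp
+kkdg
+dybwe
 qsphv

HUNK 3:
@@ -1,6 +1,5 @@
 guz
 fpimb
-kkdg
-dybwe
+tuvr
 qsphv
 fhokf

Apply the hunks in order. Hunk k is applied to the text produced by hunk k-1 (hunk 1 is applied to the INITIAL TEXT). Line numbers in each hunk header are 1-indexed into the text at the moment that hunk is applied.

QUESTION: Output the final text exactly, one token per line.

Hunk 1: at line 4 remove [uga] add [iulp,qsphv] -> 7 lines: guz fpimb irria qdesm iulp qsphv fhokf
Hunk 2: at line 2 remove [irria,qdesm,iulp] add [kkdg,dybwe] -> 6 lines: guz fpimb kkdg dybwe qsphv fhokf
Hunk 3: at line 1 remove [kkdg,dybwe] add [tuvr] -> 5 lines: guz fpimb tuvr qsphv fhokf

Answer: guz
fpimb
tuvr
qsphv
fhokf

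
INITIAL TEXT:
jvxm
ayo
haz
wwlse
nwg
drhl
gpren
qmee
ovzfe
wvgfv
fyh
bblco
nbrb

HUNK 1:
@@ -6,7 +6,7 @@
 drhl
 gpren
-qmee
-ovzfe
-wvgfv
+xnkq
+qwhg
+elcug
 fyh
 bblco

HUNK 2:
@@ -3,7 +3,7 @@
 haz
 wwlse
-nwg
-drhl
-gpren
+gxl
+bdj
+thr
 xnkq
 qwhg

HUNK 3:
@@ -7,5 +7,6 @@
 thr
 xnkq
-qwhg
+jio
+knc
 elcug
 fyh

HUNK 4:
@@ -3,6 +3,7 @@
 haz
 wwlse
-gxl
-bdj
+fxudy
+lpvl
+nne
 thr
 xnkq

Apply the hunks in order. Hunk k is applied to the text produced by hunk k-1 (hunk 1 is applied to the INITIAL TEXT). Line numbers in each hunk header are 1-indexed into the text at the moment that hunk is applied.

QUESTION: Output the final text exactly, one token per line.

Answer: jvxm
ayo
haz
wwlse
fxudy
lpvl
nne
thr
xnkq
jio
knc
elcug
fyh
bblco
nbrb

Derivation:
Hunk 1: at line 6 remove [qmee,ovzfe,wvgfv] add [xnkq,qwhg,elcug] -> 13 lines: jvxm ayo haz wwlse nwg drhl gpren xnkq qwhg elcug fyh bblco nbrb
Hunk 2: at line 3 remove [nwg,drhl,gpren] add [gxl,bdj,thr] -> 13 lines: jvxm ayo haz wwlse gxl bdj thr xnkq qwhg elcug fyh bblco nbrb
Hunk 3: at line 7 remove [qwhg] add [jio,knc] -> 14 lines: jvxm ayo haz wwlse gxl bdj thr xnkq jio knc elcug fyh bblco nbrb
Hunk 4: at line 3 remove [gxl,bdj] add [fxudy,lpvl,nne] -> 15 lines: jvxm ayo haz wwlse fxudy lpvl nne thr xnkq jio knc elcug fyh bblco nbrb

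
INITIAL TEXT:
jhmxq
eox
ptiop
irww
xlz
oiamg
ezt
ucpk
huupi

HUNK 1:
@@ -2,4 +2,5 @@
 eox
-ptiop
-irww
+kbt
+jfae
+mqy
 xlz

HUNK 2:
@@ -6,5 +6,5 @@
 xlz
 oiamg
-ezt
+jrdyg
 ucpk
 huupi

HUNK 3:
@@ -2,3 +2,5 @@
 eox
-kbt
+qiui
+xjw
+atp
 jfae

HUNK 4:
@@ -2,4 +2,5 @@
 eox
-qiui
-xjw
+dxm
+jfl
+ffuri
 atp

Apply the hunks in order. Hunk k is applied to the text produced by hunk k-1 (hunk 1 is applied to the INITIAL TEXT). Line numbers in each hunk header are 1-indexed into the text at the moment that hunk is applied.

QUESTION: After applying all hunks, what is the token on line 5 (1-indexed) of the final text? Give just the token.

Hunk 1: at line 2 remove [ptiop,irww] add [kbt,jfae,mqy] -> 10 lines: jhmxq eox kbt jfae mqy xlz oiamg ezt ucpk huupi
Hunk 2: at line 6 remove [ezt] add [jrdyg] -> 10 lines: jhmxq eox kbt jfae mqy xlz oiamg jrdyg ucpk huupi
Hunk 3: at line 2 remove [kbt] add [qiui,xjw,atp] -> 12 lines: jhmxq eox qiui xjw atp jfae mqy xlz oiamg jrdyg ucpk huupi
Hunk 4: at line 2 remove [qiui,xjw] add [dxm,jfl,ffuri] -> 13 lines: jhmxq eox dxm jfl ffuri atp jfae mqy xlz oiamg jrdyg ucpk huupi
Final line 5: ffuri

Answer: ffuri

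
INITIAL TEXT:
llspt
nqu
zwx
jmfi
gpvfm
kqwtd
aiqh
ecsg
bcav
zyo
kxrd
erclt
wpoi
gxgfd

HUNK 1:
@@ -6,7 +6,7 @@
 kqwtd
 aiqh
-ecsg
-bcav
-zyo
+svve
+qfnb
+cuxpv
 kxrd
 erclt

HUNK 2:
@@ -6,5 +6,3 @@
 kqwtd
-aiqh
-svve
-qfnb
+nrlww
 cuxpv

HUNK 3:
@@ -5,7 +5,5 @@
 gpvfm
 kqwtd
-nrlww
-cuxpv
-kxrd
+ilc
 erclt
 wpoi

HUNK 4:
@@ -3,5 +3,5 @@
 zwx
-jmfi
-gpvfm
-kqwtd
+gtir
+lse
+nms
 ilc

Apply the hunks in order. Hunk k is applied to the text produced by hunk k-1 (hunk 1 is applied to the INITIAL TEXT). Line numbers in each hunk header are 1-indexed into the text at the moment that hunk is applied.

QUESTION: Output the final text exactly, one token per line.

Answer: llspt
nqu
zwx
gtir
lse
nms
ilc
erclt
wpoi
gxgfd

Derivation:
Hunk 1: at line 6 remove [ecsg,bcav,zyo] add [svve,qfnb,cuxpv] -> 14 lines: llspt nqu zwx jmfi gpvfm kqwtd aiqh svve qfnb cuxpv kxrd erclt wpoi gxgfd
Hunk 2: at line 6 remove [aiqh,svve,qfnb] add [nrlww] -> 12 lines: llspt nqu zwx jmfi gpvfm kqwtd nrlww cuxpv kxrd erclt wpoi gxgfd
Hunk 3: at line 5 remove [nrlww,cuxpv,kxrd] add [ilc] -> 10 lines: llspt nqu zwx jmfi gpvfm kqwtd ilc erclt wpoi gxgfd
Hunk 4: at line 3 remove [jmfi,gpvfm,kqwtd] add [gtir,lse,nms] -> 10 lines: llspt nqu zwx gtir lse nms ilc erclt wpoi gxgfd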